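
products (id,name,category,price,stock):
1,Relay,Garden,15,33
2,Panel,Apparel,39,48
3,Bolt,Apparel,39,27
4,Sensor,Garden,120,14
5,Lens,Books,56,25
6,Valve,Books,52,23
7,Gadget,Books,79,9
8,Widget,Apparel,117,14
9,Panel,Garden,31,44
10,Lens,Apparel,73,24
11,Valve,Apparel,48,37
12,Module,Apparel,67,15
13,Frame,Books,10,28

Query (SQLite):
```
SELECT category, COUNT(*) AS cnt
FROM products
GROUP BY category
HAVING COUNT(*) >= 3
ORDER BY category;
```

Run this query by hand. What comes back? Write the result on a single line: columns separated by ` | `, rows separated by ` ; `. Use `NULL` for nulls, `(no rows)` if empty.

Partition products by category; compute COUNT(*) within each group.
HAVING: keep groups with count ≥ 3.
  Apparel: ids {2, 3, 8, 10, 11, 12} → COUNT(*)=6
  Books: ids {5, 6, 7, 13} → COUNT(*)=4
  Garden: ids {1, 4, 9} → COUNT(*)=3

Apparel | 6 ; Books | 4 ; Garden | 3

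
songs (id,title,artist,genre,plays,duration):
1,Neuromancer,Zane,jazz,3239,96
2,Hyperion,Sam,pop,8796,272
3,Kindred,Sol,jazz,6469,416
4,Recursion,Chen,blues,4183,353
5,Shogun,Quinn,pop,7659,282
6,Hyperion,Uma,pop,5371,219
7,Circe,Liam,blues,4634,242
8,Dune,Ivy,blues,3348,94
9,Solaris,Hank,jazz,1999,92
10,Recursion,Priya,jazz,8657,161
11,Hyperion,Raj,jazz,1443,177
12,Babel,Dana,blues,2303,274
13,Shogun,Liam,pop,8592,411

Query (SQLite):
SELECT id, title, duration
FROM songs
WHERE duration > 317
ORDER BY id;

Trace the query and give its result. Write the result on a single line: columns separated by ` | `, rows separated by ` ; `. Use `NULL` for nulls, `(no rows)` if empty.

duration > 317: ids {3, 4, 13}

3 | Kindred | 416 ; 4 | Recursion | 353 ; 13 | Shogun | 411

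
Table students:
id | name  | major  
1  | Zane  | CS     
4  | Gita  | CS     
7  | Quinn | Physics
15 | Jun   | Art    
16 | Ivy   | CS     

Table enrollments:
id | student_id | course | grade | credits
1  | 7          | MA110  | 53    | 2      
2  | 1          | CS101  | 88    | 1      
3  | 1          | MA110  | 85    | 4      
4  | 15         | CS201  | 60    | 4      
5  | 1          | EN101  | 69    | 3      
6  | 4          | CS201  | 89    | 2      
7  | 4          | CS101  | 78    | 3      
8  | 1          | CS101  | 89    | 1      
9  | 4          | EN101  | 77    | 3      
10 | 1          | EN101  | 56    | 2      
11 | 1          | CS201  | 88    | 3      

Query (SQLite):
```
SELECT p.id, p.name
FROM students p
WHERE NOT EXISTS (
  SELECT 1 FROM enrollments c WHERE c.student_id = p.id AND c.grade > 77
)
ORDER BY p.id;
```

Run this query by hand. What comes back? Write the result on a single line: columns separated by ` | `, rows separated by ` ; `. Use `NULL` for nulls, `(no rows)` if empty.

For each students row, check whether any enrollments with matching student_id has grade > 77.
Keep rows where that is false.

7 | Quinn ; 15 | Jun ; 16 | Ivy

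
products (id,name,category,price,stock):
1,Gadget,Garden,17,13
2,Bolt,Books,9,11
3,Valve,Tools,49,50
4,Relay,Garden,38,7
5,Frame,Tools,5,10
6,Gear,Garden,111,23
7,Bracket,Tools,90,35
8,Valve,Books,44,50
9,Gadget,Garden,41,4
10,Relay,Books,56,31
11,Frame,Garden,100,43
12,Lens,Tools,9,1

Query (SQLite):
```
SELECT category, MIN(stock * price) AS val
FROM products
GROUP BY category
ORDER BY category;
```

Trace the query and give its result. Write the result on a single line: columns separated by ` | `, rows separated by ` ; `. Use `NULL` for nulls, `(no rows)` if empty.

Books | 99 ; Garden | 164 ; Tools | 9

For each row compute stock * price.
Group by category; take MIN of the expression per group.
  Books: ids {2, 8, 10} → MIN(stock * price)=99
  Garden: ids {1, 4, 6, 9, 11} → MIN(stock * price)=164
  Tools: ids {3, 5, 7, 12} → MIN(stock * price)=9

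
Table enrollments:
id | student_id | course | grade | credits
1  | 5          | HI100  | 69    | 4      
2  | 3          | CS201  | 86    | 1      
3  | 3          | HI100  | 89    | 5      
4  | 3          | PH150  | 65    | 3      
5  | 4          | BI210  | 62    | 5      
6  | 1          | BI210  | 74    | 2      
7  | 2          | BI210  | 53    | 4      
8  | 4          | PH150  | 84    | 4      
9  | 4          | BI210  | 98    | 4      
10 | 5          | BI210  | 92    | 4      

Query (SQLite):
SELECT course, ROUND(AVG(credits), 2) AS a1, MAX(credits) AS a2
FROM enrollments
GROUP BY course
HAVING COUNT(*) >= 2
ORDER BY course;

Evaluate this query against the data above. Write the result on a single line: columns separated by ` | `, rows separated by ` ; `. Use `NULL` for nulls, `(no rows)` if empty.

Group enrollments by course.
Per group compute: ROUND(AVG(credits), 2), MAX(credits).
HAVING: drop groups with fewer than 2 rows.
  BI210: ids {5, 6, 7, 9, 10} → ROUND(AVG(credits), 2)=3.8, MAX(credits)=5
  CS201: ids {2} → ROUND(AVG(credits), 2)=1, MAX(credits)=1
  HI100: ids {1, 3} → ROUND(AVG(credits), 2)=4.5, MAX(credits)=5
  PH150: ids {4, 8} → ROUND(AVG(credits), 2)=3.5, MAX(credits)=4

BI210 | 3.8 | 5 ; HI100 | 4.5 | 5 ; PH150 | 3.5 | 4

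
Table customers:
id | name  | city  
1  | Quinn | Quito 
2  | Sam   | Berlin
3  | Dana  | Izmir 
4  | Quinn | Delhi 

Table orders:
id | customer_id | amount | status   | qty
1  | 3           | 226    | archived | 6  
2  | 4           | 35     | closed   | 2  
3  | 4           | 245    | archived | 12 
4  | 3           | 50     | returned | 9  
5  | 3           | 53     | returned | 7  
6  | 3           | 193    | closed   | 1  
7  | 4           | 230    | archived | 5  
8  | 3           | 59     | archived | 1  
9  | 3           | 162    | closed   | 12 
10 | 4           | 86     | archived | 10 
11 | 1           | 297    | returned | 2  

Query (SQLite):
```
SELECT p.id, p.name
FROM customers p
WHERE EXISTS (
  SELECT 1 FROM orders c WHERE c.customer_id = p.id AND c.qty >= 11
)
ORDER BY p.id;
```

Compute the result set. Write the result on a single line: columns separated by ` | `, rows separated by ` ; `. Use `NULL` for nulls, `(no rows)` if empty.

3 | Dana ; 4 | Quinn

For each customers row, check whether any orders with matching customer_id has qty >= 11.
Keep rows where that is true.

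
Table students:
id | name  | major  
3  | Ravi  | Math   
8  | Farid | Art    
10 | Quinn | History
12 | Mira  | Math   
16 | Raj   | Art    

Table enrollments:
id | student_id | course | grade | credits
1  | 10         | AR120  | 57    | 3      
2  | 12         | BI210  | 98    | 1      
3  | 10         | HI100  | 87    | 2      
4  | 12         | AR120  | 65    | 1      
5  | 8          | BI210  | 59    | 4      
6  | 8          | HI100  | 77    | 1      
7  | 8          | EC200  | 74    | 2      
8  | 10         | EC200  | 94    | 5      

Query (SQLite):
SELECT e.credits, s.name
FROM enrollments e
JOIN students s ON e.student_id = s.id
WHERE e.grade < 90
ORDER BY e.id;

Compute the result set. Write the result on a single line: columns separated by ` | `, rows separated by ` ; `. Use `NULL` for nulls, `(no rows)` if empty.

Each enrollments row matches the students row where student_id = students.id.
Then keep rows with e.grade < 90.

3 | Quinn ; 2 | Quinn ; 1 | Mira ; 4 | Farid ; 1 | Farid ; 2 | Farid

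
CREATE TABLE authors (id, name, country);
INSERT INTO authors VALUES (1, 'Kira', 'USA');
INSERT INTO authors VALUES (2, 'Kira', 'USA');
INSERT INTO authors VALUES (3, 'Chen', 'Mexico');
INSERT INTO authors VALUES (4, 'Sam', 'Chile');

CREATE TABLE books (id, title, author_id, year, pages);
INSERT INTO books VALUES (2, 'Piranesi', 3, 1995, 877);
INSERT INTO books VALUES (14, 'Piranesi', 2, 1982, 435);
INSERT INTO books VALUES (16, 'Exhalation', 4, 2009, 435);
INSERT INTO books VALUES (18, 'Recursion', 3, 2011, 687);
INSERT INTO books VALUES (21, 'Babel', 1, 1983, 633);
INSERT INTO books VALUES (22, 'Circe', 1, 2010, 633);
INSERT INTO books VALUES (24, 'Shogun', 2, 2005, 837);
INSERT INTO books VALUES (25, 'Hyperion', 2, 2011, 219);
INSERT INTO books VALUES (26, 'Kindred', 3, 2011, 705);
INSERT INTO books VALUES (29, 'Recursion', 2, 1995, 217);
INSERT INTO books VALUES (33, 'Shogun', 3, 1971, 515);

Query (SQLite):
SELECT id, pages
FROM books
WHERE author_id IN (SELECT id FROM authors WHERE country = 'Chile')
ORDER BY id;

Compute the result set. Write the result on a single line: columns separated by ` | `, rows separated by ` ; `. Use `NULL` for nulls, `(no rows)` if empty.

16 | 435

Inner query: authors.id where country = 'Chile'.
Outer: keep books rows whose author_id is in that set.
Inner query → {4}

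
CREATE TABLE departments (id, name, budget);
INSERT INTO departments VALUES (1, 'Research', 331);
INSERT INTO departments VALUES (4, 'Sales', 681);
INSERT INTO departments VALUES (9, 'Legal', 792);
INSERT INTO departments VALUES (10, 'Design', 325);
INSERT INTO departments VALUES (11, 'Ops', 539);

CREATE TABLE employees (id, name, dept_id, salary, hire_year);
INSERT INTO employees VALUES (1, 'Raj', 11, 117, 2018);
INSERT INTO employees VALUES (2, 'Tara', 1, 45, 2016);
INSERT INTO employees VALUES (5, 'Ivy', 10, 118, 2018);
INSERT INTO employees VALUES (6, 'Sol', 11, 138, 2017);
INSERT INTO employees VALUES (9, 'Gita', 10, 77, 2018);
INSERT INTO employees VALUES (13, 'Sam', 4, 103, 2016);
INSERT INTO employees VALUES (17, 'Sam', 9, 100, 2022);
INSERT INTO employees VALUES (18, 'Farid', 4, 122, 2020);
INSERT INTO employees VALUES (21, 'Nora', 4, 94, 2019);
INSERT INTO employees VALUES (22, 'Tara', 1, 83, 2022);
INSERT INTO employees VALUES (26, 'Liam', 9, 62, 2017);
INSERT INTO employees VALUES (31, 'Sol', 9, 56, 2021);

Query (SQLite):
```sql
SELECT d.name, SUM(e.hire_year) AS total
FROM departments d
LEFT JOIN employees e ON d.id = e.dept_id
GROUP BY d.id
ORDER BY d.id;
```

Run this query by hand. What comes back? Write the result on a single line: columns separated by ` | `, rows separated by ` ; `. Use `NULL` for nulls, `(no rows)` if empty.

Research | 4038 ; Sales | 6055 ; Legal | 6060 ; Design | 4036 ; Ops | 4035

LEFT JOIN keeps every departments row; unmatched ones get NULL for employees columns.
Group by departments.id and compute SUM(e.hire_year). SUM over an all-NULL group is NULL.
  1: ids {2, 22} → SUM(e.hire_year)=4038
  4: ids {13, 18, 21} → SUM(e.hire_year)=6055
  9: ids {17, 26, 31} → SUM(e.hire_year)=6060
  10: ids {5, 9} → SUM(e.hire_year)=4036
  11: ids {1, 6} → SUM(e.hire_year)=4035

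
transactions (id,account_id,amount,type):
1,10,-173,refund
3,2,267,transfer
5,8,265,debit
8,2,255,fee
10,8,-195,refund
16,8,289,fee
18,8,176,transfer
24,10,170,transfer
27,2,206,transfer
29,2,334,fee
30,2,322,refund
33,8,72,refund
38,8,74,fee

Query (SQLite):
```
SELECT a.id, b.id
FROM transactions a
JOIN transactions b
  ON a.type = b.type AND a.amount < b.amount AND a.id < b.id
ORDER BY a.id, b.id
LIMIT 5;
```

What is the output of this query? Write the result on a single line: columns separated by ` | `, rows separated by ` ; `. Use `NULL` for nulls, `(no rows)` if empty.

Pairs (a,b) with same type, a.amount < b.amount, a.id < b.id.
type groups: debit:{5} fee:{8,16,29,38} refund:{1,10,30,33} transfer:{3,18,24,27}
Ordered by (a.id, b.id); first 5.

1 | 30 ; 1 | 33 ; 8 | 16 ; 8 | 29 ; 10 | 30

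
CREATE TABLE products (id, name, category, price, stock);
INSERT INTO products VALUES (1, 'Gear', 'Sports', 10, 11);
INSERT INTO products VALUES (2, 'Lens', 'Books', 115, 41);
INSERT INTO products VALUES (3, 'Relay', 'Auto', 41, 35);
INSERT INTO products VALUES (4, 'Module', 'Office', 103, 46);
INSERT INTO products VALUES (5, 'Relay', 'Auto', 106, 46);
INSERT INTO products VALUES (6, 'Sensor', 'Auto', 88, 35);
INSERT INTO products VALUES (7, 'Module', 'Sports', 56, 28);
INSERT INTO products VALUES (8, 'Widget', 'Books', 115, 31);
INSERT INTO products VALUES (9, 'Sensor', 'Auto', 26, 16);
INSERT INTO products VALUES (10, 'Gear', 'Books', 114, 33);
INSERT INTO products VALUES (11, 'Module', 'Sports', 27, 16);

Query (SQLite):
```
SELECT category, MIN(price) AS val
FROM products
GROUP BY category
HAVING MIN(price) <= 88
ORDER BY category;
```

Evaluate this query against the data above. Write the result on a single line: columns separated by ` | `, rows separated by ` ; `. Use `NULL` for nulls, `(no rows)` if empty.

Partition products by category; compute MIN(price) within each group.
HAVING: keep groups where MIN(price) <= 88.
  Auto: ids {3, 5, 6, 9} → MIN(price)=26
  Books: ids {2, 8, 10} → MIN(price)=114
  Office: ids {4} → MIN(price)=103
  Sports: ids {1, 7, 11} → MIN(price)=10

Auto | 26 ; Sports | 10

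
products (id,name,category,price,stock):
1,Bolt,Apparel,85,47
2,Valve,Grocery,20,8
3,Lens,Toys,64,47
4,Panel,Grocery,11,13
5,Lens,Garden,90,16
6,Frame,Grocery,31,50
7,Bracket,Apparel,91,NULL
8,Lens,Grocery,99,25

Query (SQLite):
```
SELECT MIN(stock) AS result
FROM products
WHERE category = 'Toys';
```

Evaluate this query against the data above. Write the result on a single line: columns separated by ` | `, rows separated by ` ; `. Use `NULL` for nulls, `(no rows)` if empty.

47

Rows where category='Toys' → stock values: [47].
MIN of non-NULL values = 47.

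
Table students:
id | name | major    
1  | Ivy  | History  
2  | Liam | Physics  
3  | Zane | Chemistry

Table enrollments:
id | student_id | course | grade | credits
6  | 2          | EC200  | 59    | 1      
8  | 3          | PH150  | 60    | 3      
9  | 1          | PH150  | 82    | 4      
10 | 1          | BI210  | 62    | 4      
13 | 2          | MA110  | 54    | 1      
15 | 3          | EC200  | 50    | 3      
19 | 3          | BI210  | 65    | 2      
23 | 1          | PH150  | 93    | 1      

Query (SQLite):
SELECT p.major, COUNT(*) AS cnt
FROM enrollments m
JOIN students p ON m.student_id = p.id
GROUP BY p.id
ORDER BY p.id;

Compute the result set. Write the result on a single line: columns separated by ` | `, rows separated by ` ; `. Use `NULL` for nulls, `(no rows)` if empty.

History | 3 ; Physics | 2 ; Chemistry | 3

Join each enrollments row to its students via student_id.
Group joined rows by students.id; compute COUNT(*) per group.
  1: ids {9, 10, 23} → COUNT(*)=3
  2: ids {6, 13} → COUNT(*)=2
  3: ids {8, 15, 19} → COUNT(*)=3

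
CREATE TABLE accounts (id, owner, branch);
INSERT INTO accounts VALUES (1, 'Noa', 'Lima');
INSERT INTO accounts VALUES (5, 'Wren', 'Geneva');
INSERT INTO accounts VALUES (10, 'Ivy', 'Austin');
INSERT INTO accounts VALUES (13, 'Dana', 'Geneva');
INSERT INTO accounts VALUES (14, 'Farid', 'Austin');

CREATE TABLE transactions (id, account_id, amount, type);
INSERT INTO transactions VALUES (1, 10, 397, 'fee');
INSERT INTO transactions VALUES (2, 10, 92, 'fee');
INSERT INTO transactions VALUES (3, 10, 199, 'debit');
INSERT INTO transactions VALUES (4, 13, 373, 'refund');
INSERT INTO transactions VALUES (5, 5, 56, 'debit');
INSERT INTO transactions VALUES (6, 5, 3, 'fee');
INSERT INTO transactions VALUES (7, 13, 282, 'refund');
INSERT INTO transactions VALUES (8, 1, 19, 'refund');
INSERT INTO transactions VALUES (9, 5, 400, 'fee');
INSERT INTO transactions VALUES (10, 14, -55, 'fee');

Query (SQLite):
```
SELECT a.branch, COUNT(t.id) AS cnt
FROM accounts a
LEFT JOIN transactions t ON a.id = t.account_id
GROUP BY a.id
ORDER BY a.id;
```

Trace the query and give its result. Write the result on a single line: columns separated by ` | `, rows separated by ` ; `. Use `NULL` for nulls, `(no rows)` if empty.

LEFT JOIN keeps every accounts row; unmatched ones get NULL for transactions columns.
Group by accounts.id and compute COUNT(t.id). COUNT(col) of an all-NULL group is 0.
  1: ids {8} → COUNT(t.id)=1
  5: ids {5, 6, 9} → COUNT(t.id)=3
  10: ids {1, 2, 3} → COUNT(t.id)=3
  13: ids {4, 7} → COUNT(t.id)=2
  14: ids {10} → COUNT(t.id)=1

Lima | 1 ; Geneva | 3 ; Austin | 3 ; Geneva | 2 ; Austin | 1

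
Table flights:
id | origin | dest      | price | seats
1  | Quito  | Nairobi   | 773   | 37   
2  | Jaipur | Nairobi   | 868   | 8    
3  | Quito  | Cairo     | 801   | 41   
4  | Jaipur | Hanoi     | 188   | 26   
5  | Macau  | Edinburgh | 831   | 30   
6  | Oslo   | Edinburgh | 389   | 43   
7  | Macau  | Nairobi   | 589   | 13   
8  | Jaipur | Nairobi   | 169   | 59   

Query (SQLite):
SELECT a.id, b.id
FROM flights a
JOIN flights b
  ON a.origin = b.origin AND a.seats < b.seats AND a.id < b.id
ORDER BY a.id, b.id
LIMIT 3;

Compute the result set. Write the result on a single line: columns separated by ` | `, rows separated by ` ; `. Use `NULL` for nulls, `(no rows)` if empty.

Pairs (a,b) with same origin, a.seats < b.seats, a.id < b.id.
origin groups: Jaipur:{2,4,8} Macau:{5,7} Oslo:{6} Quito:{1,3}
Ordered by (a.id, b.id); first 3.

1 | 3 ; 2 | 4 ; 2 | 8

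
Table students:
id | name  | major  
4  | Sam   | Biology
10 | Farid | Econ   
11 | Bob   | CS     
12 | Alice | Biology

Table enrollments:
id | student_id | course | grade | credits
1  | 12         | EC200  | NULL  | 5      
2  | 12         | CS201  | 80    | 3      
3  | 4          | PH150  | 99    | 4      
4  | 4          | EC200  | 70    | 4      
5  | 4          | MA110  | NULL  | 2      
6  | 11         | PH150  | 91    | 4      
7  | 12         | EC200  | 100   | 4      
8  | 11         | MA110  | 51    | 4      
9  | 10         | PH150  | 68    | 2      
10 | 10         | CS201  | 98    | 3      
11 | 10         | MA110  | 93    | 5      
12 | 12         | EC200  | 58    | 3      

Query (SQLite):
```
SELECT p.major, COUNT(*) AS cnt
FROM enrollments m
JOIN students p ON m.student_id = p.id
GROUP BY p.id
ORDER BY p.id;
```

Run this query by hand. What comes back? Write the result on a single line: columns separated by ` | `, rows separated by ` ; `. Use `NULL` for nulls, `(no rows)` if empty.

Biology | 3 ; Econ | 3 ; CS | 2 ; Biology | 4

Join each enrollments row to its students via student_id.
Group joined rows by students.id; compute COUNT(*) per group.
  4: ids {3, 4, 5} → COUNT(*)=3
  10: ids {9, 10, 11} → COUNT(*)=3
  11: ids {6, 8} → COUNT(*)=2
  12: ids {1, 2, 7, 12} → COUNT(*)=4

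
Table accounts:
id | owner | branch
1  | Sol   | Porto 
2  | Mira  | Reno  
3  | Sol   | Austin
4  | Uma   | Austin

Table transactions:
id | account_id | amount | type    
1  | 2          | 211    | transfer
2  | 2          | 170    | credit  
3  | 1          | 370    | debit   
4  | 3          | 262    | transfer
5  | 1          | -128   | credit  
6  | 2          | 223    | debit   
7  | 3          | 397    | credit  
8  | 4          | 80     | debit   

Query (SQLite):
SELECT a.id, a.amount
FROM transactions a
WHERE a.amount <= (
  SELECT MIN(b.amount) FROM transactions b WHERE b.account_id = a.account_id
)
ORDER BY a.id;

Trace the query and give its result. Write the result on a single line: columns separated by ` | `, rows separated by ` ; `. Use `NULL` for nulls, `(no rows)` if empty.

For each transactions row a, compute MIN(amount) over rows sharing a.account_id.
Keep row a if a.amount <= that per-group MIN.
  account_id=1: MIN(amount) = -128
  account_id=2: MIN(amount) = 170
  account_id=3: MIN(amount) = 262
  account_id=4: MIN(amount) = 80

2 | 170 ; 4 | 262 ; 5 | -128 ; 8 | 80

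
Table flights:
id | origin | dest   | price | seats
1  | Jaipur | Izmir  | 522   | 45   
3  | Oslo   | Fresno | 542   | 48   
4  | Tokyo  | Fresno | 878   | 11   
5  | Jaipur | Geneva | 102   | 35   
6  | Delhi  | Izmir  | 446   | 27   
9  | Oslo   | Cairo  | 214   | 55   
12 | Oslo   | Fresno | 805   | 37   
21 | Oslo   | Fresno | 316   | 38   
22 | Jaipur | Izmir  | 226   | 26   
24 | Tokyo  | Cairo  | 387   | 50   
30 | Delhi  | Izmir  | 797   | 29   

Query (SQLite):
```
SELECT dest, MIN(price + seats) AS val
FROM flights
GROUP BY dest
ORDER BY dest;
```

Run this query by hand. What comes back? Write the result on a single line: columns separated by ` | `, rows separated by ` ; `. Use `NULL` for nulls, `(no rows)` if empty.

Cairo | 269 ; Fresno | 354 ; Geneva | 137 ; Izmir | 252

For each row compute price + seats.
Group by dest; take MIN of the expression per group.
  Cairo: ids {9, 24} → MIN(price + seats)=269
  Fresno: ids {3, 4, 12, 21} → MIN(price + seats)=354
  Geneva: ids {5} → MIN(price + seats)=137
  Izmir: ids {1, 6, 22, 30} → MIN(price + seats)=252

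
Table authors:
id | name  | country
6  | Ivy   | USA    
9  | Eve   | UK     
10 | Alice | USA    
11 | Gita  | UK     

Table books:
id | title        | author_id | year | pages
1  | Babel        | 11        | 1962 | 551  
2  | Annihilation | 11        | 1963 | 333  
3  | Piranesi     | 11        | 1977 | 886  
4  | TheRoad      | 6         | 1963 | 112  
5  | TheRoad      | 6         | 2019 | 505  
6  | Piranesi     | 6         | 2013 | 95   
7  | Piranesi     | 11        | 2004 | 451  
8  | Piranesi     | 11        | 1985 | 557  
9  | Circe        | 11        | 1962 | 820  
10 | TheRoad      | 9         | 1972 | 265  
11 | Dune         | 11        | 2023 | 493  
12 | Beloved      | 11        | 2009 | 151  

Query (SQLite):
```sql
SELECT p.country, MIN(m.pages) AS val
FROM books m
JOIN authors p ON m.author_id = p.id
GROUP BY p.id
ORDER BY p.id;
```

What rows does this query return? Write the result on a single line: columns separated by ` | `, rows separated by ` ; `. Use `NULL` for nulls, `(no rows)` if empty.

USA | 95 ; UK | 265 ; UK | 151

Join each books row to its authors via author_id.
Group joined rows by authors.id; compute MIN(m.pages) per group.
  6: ids {4, 5, 6} → MIN(m.pages)=95
  9: ids {10} → MIN(m.pages)=265
  11: ids {1, 2, 3, 7, 8, 9, 11, 12} → MIN(m.pages)=151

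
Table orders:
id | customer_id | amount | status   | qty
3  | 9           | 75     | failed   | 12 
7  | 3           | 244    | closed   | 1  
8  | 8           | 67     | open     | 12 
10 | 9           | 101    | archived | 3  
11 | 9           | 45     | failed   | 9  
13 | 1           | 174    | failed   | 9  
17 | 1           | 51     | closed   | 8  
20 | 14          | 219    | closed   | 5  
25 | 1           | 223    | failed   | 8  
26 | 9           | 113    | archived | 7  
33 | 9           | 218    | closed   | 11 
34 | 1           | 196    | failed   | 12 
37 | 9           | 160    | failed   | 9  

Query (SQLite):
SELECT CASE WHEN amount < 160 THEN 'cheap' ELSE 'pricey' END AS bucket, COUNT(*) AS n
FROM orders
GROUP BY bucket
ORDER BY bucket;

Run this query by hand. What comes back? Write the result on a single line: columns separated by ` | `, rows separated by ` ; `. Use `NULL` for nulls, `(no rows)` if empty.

cheap | 6 ; pricey | 7

Bucket rows by amount < 160 → 'cheap' else 'pricey'; count each bucket.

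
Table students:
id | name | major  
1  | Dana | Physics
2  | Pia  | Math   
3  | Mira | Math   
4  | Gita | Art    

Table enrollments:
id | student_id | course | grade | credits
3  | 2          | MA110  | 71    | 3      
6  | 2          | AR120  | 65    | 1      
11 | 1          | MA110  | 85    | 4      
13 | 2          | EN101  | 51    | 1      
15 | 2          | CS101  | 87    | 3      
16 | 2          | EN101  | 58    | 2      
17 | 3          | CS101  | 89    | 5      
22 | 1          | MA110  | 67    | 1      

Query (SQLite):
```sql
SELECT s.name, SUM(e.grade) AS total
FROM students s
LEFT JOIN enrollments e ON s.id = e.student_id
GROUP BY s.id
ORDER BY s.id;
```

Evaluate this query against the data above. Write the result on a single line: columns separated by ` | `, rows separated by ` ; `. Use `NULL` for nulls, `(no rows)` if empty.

Dana | 152 ; Pia | 332 ; Mira | 89 ; Gita | NULL

LEFT JOIN keeps every students row; unmatched ones get NULL for enrollments columns.
Group by students.id and compute SUM(e.grade). SUM over an all-NULL group is NULL.
  1: ids {11, 22} → SUM(e.grade)=152
  2: ids {3, 6, 13, 15, 16} → SUM(e.grade)=332
  3: ids {17} → SUM(e.grade)=89
  4: ids {—} → SUM(e.grade)=NULL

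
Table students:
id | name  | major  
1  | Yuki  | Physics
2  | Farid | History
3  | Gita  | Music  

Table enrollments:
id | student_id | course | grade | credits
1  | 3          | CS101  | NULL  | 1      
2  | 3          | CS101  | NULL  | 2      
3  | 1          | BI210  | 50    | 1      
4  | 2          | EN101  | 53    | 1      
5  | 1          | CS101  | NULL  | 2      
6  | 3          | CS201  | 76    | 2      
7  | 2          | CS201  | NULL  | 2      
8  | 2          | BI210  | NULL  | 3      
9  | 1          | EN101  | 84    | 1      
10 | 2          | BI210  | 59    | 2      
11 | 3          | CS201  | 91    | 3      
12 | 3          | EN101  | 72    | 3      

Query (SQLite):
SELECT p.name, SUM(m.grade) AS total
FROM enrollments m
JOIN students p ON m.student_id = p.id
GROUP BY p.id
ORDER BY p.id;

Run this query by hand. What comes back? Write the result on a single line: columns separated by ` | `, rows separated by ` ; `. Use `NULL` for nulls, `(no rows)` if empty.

Join each enrollments row to its students via student_id.
Group joined rows by students.id; compute SUM(m.grade) per group.
  1: ids {3, 5, 9} → SUM(m.grade)=134
  2: ids {4, 7, 8, 10} → SUM(m.grade)=112
  3: ids {1, 2, 6, 11, 12} → SUM(m.grade)=239

Yuki | 134 ; Farid | 112 ; Gita | 239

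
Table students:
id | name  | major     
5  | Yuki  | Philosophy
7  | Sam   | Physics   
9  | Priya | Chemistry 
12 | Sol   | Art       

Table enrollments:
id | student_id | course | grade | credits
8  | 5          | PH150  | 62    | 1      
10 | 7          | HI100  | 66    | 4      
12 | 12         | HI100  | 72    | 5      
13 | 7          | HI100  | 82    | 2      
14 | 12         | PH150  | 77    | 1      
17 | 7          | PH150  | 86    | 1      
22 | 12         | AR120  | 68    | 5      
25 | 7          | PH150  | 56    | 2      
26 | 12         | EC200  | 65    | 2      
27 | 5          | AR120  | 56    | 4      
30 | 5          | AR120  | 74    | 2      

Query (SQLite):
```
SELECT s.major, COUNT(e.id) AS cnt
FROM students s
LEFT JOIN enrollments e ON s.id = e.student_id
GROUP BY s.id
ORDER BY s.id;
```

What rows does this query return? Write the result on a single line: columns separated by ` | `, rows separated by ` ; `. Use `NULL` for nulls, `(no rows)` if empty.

LEFT JOIN keeps every students row; unmatched ones get NULL for enrollments columns.
Group by students.id and compute COUNT(e.id). COUNT(col) of an all-NULL group is 0.
  5: ids {8, 27, 30} → COUNT(e.id)=3
  7: ids {10, 13, 17, 25} → COUNT(e.id)=4
  9: ids {—} → COUNT(e.id)=0
  12: ids {12, 14, 22, 26} → COUNT(e.id)=4

Philosophy | 3 ; Physics | 4 ; Chemistry | 0 ; Art | 4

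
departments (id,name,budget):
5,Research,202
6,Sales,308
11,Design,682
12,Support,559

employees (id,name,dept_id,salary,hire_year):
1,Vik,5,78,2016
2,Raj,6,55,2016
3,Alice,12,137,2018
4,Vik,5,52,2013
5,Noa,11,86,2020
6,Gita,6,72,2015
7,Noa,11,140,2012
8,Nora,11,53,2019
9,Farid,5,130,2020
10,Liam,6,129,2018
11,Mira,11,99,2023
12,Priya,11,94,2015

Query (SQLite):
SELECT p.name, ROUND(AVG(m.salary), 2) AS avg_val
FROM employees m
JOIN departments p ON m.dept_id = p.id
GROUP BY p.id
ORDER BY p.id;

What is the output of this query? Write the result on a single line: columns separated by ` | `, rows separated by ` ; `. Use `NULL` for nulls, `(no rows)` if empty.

Research | 86.67 ; Sales | 85.33 ; Design | 94.4 ; Support | 137

Join each employees row to its departments via dept_id.
Group joined rows by departments.id; compute ROUND(AVG(m.salary), 2) per group.
  5: ids {1, 4, 9} → ROUND(AVG(m.salary), 2)=86.67
  6: ids {2, 6, 10} → ROUND(AVG(m.salary), 2)=85.33
  11: ids {5, 7, 8, 11, 12} → ROUND(AVG(m.salary), 2)=94.4
  12: ids {3} → ROUND(AVG(m.salary), 2)=137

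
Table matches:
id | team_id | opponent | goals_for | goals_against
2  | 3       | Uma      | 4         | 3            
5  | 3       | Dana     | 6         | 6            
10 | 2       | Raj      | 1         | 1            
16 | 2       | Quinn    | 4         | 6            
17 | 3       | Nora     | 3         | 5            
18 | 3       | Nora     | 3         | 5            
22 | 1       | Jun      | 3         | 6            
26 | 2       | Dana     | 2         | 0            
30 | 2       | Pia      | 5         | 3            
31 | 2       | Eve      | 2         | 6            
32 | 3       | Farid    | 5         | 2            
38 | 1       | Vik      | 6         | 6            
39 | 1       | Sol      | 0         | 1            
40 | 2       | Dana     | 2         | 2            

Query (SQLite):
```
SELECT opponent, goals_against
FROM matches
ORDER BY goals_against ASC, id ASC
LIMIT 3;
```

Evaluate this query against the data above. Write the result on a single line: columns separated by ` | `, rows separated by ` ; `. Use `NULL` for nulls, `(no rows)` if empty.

Dana | 0 ; Raj | 1 ; Sol | 1

Sort by goals_against asc, tiebreak id asc: (0, id=26), (1, id=10), (1, id=39), (2, id=32), (2, id=40), (3, id=2) …. Take first 3.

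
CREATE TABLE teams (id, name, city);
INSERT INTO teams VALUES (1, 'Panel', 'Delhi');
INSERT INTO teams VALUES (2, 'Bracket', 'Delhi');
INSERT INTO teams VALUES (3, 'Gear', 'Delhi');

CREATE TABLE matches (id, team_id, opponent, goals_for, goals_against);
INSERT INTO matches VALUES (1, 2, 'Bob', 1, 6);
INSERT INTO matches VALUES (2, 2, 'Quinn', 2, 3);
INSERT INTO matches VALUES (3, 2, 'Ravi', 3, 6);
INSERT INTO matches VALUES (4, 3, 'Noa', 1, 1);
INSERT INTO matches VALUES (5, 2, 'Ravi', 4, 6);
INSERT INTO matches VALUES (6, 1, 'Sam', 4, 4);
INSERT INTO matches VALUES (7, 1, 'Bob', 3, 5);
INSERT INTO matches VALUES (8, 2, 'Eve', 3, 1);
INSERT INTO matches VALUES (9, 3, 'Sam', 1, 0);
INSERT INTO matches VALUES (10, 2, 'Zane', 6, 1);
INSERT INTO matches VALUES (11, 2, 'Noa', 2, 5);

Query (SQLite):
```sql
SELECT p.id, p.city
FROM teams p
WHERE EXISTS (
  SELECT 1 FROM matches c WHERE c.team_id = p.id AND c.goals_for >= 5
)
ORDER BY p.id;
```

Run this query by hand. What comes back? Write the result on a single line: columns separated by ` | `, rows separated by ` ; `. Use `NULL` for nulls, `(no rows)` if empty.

2 | Delhi

For each teams row, check whether any matches with matching team_id has goals_for >= 5.
Keep rows where that is true.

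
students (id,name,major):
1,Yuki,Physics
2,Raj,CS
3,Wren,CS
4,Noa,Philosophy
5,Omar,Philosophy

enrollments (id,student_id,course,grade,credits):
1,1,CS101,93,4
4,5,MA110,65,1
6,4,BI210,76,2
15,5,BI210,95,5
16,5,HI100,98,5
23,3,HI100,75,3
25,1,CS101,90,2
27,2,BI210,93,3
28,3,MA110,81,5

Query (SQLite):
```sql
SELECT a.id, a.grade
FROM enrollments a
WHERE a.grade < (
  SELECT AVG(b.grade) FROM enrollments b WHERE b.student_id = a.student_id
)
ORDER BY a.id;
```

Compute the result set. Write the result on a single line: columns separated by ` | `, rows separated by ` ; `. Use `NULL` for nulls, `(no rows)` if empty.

4 | 65 ; 23 | 75 ; 25 | 90

For each enrollments row a, compute AVG(grade) over rows sharing a.student_id.
Keep row a if a.grade < that per-group AVG.
  student_id=1: AVG(grade) = 91.5
  student_id=2: AVG(grade) = 93.0
  student_id=3: AVG(grade) = 78.0
  student_id=4: AVG(grade) = 76.0
  student_id=5: AVG(grade) = 86.0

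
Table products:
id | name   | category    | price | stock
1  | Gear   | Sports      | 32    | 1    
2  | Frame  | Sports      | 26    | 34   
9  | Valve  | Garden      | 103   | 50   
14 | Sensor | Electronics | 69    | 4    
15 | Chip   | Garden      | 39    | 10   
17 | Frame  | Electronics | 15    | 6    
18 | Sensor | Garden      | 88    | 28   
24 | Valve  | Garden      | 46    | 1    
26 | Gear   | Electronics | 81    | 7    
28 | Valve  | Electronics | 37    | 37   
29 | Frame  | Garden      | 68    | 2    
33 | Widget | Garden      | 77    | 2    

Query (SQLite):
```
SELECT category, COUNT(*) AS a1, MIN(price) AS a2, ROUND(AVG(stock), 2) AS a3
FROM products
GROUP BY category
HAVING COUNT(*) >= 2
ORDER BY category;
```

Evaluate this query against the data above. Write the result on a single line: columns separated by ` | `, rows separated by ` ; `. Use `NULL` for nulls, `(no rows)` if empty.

Group products by category.
Per group compute: COUNT(*), MIN(price), ROUND(AVG(stock), 2).
HAVING: drop groups with fewer than 2 rows.
  Electronics: ids {14, 17, 26, 28} → COUNT(*)=4, MIN(price)=15, ROUND(AVG(stock), 2)=13.5
  Garden: ids {9, 15, 18, 24, 29, 33} → COUNT(*)=6, MIN(price)=39, ROUND(AVG(stock), 2)=15.5
  Sports: ids {1, 2} → COUNT(*)=2, MIN(price)=26, ROUND(AVG(stock), 2)=17.5

Electronics | 4 | 15 | 13.5 ; Garden | 6 | 39 | 15.5 ; Sports | 2 | 26 | 17.5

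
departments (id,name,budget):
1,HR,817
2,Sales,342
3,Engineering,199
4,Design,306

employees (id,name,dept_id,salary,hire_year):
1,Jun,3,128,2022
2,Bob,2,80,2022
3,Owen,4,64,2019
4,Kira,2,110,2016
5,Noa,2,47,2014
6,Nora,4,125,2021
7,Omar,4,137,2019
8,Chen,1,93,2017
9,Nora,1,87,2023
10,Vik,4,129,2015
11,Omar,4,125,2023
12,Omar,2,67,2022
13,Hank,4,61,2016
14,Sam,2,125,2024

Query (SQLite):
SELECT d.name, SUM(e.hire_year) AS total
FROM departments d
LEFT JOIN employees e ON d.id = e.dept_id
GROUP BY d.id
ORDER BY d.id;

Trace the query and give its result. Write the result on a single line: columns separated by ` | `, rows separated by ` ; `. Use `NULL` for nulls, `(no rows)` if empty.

LEFT JOIN keeps every departments row; unmatched ones get NULL for employees columns.
Group by departments.id and compute SUM(e.hire_year). SUM over an all-NULL group is NULL.
  1: ids {8, 9} → SUM(e.hire_year)=4040
  2: ids {2, 4, 5, 12, 14} → SUM(e.hire_year)=10098
  3: ids {1} → SUM(e.hire_year)=2022
  4: ids {3, 6, 7, 10, 11, 13} → SUM(e.hire_year)=12113

HR | 4040 ; Sales | 10098 ; Engineering | 2022 ; Design | 12113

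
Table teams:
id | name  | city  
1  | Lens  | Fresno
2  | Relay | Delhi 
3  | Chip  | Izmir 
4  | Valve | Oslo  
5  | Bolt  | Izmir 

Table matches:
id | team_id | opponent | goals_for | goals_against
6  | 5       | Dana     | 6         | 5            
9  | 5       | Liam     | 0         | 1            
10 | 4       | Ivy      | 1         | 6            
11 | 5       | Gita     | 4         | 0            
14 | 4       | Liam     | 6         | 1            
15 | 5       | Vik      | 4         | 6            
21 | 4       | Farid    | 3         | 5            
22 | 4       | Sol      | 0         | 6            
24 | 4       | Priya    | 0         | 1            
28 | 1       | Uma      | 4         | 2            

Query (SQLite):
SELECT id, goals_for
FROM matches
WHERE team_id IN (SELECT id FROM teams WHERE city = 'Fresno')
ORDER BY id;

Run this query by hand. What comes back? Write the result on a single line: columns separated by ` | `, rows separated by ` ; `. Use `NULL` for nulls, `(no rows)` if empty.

Inner query: teams.id where city = 'Fresno'.
Outer: keep matches rows whose team_id is in that set.
Inner query → {1}

28 | 4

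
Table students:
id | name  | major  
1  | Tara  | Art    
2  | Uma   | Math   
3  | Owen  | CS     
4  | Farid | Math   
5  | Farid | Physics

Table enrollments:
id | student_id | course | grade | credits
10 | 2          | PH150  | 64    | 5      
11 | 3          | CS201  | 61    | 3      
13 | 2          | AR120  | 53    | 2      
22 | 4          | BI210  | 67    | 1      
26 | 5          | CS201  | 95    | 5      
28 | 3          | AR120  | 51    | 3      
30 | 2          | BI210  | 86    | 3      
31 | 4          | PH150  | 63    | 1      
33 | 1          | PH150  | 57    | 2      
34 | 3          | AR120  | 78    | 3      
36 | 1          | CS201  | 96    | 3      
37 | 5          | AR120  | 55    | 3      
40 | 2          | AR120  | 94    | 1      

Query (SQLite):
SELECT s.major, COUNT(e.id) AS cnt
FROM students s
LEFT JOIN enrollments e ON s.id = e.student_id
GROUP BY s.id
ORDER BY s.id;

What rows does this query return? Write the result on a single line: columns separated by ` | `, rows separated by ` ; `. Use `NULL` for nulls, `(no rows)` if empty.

LEFT JOIN keeps every students row; unmatched ones get NULL for enrollments columns.
Group by students.id and compute COUNT(e.id). COUNT(col) of an all-NULL group is 0.
  1: ids {33, 36} → COUNT(e.id)=2
  2: ids {10, 13, 30, 40} → COUNT(e.id)=4
  3: ids {11, 28, 34} → COUNT(e.id)=3
  4: ids {22, 31} → COUNT(e.id)=2
  5: ids {26, 37} → COUNT(e.id)=2

Art | 2 ; Math | 4 ; CS | 3 ; Math | 2 ; Physics | 2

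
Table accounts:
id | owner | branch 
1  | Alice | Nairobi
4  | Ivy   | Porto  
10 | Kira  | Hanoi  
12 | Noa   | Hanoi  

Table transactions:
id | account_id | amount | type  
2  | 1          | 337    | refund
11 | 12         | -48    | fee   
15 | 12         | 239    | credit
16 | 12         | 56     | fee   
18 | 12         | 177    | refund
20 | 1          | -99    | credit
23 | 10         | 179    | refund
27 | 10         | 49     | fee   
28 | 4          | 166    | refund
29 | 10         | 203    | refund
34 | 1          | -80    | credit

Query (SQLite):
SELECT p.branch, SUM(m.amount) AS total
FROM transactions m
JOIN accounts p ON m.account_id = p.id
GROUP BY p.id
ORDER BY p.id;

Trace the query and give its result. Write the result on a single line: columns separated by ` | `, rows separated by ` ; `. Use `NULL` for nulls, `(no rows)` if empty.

Join each transactions row to its accounts via account_id.
Group joined rows by accounts.id; compute SUM(m.amount) per group.
  1: ids {2, 20, 34} → SUM(m.amount)=158
  4: ids {28} → SUM(m.amount)=166
  10: ids {23, 27, 29} → SUM(m.amount)=431
  12: ids {11, 15, 16, 18} → SUM(m.amount)=424

Nairobi | 158 ; Porto | 166 ; Hanoi | 431 ; Hanoi | 424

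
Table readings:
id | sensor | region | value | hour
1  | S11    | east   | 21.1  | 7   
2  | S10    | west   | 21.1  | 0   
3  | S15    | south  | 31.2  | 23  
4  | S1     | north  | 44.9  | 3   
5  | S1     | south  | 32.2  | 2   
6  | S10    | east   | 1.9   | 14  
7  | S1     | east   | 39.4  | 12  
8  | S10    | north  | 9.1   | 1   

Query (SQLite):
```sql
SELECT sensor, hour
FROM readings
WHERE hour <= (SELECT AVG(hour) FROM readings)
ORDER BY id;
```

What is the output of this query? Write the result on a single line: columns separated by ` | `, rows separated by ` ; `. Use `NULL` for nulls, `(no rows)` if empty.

Scalar subquery: AVG(hour) over all readings rows = 7.75.
Keep rows where hour <= that value.

S11 | 7 ; S10 | 0 ; S1 | 3 ; S1 | 2 ; S10 | 1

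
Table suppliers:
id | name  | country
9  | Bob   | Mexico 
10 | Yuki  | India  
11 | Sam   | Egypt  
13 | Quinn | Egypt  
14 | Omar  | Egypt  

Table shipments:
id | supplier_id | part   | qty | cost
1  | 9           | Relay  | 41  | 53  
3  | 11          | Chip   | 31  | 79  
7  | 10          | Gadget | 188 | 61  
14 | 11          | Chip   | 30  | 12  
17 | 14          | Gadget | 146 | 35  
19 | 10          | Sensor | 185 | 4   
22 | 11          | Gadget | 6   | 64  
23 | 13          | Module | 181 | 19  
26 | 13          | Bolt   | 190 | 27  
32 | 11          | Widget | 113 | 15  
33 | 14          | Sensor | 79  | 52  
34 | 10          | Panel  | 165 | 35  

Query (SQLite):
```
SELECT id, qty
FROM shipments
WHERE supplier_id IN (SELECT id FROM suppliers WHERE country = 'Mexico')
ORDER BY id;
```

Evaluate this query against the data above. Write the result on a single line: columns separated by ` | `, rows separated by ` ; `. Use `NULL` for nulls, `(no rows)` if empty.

1 | 41

Inner query: suppliers.id where country = 'Mexico'.
Outer: keep shipments rows whose supplier_id is in that set.
Inner query → {9}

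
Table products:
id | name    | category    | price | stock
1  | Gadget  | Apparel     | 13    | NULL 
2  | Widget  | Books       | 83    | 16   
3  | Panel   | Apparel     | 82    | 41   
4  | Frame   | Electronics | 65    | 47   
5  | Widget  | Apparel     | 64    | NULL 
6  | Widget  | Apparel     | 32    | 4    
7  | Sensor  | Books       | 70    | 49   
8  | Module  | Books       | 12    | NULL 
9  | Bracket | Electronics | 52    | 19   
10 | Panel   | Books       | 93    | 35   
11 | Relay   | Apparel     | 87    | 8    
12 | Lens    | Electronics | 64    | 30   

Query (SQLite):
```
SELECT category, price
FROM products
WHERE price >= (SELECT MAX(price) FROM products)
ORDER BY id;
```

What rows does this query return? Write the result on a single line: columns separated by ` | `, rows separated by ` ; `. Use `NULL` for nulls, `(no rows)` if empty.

Books | 93

Scalar subquery: MAX(price) over all products rows = 93.
Keep rows where price >= that value.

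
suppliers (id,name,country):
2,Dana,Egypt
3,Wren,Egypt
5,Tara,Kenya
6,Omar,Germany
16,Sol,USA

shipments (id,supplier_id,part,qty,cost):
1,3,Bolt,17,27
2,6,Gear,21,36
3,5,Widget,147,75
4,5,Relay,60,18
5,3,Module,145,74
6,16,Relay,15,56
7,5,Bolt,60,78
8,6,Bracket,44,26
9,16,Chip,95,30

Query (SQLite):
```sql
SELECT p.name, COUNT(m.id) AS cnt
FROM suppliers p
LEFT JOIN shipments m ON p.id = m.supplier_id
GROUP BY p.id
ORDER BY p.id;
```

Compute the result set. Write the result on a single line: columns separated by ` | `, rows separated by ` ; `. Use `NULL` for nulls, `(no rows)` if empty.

LEFT JOIN keeps every suppliers row; unmatched ones get NULL for shipments columns.
Group by suppliers.id and compute COUNT(m.id). COUNT(col) of an all-NULL group is 0.
  2: ids {—} → COUNT(m.id)=0
  3: ids {1, 5} → COUNT(m.id)=2
  5: ids {3, 4, 7} → COUNT(m.id)=3
  6: ids {2, 8} → COUNT(m.id)=2
  16: ids {6, 9} → COUNT(m.id)=2

Dana | 0 ; Wren | 2 ; Tara | 3 ; Omar | 2 ; Sol | 2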